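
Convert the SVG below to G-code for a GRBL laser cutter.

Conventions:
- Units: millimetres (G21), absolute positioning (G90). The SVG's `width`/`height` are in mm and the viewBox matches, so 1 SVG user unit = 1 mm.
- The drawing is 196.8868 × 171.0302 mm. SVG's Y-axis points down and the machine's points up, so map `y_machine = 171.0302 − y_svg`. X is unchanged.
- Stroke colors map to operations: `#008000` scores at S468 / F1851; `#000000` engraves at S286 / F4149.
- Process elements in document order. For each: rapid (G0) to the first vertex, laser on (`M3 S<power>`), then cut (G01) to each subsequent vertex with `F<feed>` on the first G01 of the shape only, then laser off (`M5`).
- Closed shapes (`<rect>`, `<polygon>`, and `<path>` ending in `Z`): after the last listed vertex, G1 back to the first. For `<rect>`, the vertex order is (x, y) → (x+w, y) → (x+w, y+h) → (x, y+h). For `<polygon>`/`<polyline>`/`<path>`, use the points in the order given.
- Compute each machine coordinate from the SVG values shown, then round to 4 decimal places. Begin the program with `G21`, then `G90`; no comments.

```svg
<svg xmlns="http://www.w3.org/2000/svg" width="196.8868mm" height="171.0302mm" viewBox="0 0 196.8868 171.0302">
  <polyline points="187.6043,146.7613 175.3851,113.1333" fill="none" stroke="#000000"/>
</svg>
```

Since the viewBox matches the mm dimensions, user units are millimetres directly. The only transform is the Y-flip y_m = 171.0302 − y_svg.

Shape 1 is a line segment drawn with `<polyline>`. Its stroke #000000 means engrave at S286, F4149. After flipping Y the toolpath is (187.6043,24.2689) → (175.3851,57.8969).

G21
G90
G0 X187.6043 Y24.2689
M3 S286
G01 X175.3851 Y57.8969 F4149
M5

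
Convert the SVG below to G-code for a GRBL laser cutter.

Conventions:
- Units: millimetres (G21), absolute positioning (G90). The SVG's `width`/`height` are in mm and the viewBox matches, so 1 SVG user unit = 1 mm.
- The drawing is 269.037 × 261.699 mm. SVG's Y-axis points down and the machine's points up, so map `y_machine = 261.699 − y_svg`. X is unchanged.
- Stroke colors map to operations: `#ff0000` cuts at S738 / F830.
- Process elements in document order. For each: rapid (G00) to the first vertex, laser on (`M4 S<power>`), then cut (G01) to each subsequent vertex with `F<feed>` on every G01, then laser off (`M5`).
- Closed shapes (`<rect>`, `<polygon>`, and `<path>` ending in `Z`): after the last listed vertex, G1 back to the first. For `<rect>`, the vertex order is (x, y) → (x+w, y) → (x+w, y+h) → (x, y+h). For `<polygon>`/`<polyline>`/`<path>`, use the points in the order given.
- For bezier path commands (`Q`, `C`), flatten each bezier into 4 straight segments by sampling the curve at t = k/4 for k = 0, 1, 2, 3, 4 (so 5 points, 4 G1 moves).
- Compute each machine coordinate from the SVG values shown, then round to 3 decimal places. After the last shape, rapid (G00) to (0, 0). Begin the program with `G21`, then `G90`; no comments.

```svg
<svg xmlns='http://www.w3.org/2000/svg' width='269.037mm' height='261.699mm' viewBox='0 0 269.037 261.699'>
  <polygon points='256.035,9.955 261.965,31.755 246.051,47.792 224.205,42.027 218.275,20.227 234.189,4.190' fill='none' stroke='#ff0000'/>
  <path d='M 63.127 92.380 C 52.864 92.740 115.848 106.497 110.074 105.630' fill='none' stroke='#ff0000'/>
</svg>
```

G21
G90
G00 X256.035 Y251.744
M4 S738
G01 X261.965 Y229.944 F830
G01 X246.051 Y213.907 F830
G01 X224.205 Y219.672 F830
G01 X218.275 Y241.472 F830
G01 X234.189 Y257.509 F830
G01 X256.035 Y251.744 F830
M5
G00 X63.127 Y169.319
M4 S738
G01 X66.945 Y166.975 F830
G01 X84.917 Y162.234 F830
G01 X103.731 Y157.723 F830
G01 X110.074 Y156.069 F830
M5
G00 X0.000 Y0.000

1 u = 1 mm; y_m = 261.699 − y.

[1] `<polygon>` regular polygon, #ff0000→cut S738 F830: (256.035,251.744) → (261.965,229.944) → (246.051,213.907) → (224.205,219.672) → (218.275,241.472) → (234.189,257.509) → (256.035,251.744) (closed)

[2] `<path>` cubic bezier, #ff0000→cut S738 F830: (63.127,169.319) → (66.945,166.975) → (84.917,162.234) → (103.731,157.723) → (110.074,156.069)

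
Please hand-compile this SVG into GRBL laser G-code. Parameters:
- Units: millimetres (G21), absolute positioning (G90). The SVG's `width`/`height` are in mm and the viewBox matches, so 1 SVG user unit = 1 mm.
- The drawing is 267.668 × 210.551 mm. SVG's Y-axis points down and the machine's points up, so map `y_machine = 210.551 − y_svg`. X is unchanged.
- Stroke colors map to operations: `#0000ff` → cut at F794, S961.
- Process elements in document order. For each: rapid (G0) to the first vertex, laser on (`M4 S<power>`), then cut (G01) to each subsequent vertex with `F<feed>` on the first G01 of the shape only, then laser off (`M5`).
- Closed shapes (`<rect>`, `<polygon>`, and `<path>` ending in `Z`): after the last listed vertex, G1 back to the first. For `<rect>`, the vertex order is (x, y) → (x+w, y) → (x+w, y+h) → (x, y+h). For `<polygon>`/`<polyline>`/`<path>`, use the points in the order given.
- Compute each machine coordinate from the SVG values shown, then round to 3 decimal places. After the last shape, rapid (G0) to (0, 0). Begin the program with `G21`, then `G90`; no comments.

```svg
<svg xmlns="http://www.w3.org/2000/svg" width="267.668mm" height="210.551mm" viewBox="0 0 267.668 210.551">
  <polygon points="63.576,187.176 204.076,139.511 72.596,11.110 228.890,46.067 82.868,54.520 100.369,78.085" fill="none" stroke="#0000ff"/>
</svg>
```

Since the viewBox matches the mm dimensions, user units are millimetres directly. The only transform is the Y-flip y_m = 210.551 − y_svg.

Shape 1 is a closed polygon drawn with `<polygon>`. Its stroke #0000ff means cut at S961, F794. After flipping Y the toolpath is (63.576,23.375) → (204.076,71.040) → (72.596,199.441) → (228.890,164.484) → (82.868,156.031) → (100.369,132.466) → (63.576,23.375), returning to the start.

G21
G90
G0 X63.576 Y23.375
M4 S961
G01 X204.076 Y71.040 F794
G01 X72.596 Y199.441
G01 X228.890 Y164.484
G01 X82.868 Y156.031
G01 X100.369 Y132.466
G01 X63.576 Y23.375
M5
G0 X0.000 Y0.000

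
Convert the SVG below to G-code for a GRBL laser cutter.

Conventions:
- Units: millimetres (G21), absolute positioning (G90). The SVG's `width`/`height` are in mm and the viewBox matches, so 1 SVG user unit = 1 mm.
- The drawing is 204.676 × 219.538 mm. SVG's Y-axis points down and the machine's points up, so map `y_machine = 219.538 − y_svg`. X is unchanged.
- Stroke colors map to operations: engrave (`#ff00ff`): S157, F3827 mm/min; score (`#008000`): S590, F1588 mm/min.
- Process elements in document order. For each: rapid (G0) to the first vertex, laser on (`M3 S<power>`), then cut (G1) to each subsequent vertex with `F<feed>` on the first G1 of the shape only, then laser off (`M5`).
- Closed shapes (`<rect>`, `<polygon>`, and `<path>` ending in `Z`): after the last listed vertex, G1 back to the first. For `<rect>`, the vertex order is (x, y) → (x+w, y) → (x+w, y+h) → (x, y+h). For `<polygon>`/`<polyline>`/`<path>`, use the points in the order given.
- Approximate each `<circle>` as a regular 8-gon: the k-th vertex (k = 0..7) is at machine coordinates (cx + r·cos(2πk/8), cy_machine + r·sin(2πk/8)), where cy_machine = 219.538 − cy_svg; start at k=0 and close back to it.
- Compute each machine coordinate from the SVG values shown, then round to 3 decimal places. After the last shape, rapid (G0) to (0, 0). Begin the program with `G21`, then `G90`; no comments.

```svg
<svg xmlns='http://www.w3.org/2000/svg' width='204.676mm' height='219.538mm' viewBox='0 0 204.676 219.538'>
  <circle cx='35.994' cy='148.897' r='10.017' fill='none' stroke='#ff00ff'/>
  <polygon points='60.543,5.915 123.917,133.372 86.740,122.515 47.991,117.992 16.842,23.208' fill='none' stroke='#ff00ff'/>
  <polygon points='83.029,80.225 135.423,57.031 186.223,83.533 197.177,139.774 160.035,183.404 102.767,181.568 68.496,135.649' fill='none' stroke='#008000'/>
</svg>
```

1 u = 1 mm; y_m = 219.538 − y.

[1] `<circle>` circle, #ff00ff→engrave S157 F3827: (46.011,70.641) → (43.077,77.724) → (35.994,80.658) → (28.911,77.724) → (25.977,70.641) → (28.911,63.558) → (35.994,60.624) → (43.077,63.558) → (46.011,70.641) (closed)

[2] `<polygon>` closed polygon, #ff00ff→engrave S157 F3827: (60.543,213.623) → (123.917,86.166) → (86.740,97.023) → (47.991,101.546) → (16.842,196.330) → (60.543,213.623) (closed)

[3] `<polygon>` regular polygon, #008000→score S590 F1588: (83.029,139.313) → (135.423,162.507) → (186.223,136.005) → (197.177,79.764) → (160.035,36.134) → (102.767,37.970) → (68.496,83.889) → (83.029,139.313) (closed)

G21
G90
G0 X46.011 Y70.641
M3 S157
G1 X43.077 Y77.724 F3827
G1 X35.994 Y80.658
G1 X28.911 Y77.724
G1 X25.977 Y70.641
G1 X28.911 Y63.558
G1 X35.994 Y60.624
G1 X43.077 Y63.558
G1 X46.011 Y70.641
M5
G0 X60.543 Y213.623
M3 S157
G1 X123.917 Y86.166 F3827
G1 X86.740 Y97.023
G1 X47.991 Y101.546
G1 X16.842 Y196.330
G1 X60.543 Y213.623
M5
G0 X83.029 Y139.313
M3 S590
G1 X135.423 Y162.507 F1588
G1 X186.223 Y136.005
G1 X197.177 Y79.764
G1 X160.035 Y36.134
G1 X102.767 Y37.970
G1 X68.496 Y83.889
G1 X83.029 Y139.313
M5
G0 X0.000 Y0.000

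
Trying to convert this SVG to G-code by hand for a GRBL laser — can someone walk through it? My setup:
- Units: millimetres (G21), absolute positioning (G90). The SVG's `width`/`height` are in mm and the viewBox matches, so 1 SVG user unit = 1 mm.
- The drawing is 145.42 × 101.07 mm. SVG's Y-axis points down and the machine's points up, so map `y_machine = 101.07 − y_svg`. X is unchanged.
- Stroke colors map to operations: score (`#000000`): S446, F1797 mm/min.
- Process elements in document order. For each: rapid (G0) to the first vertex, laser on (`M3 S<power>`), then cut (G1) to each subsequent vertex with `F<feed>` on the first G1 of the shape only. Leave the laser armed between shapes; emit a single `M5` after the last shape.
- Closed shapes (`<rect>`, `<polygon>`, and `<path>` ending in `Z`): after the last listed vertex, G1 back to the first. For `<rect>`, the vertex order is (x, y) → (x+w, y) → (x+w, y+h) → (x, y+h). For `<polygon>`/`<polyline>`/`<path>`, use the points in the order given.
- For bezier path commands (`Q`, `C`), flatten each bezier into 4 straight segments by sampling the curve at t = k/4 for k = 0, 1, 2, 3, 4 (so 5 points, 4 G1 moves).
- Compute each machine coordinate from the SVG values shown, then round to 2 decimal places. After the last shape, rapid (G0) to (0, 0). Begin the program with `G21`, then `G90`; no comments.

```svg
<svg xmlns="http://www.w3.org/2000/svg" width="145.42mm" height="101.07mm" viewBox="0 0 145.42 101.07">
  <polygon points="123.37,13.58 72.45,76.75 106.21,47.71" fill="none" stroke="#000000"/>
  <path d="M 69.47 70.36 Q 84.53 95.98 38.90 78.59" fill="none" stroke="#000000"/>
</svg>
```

viewBox `0 0 145.42 101.07` with mm width/height → 1 unit = 1 mm. Flip: y_m = 101.07 − y_svg.

**Shape 1** — `<polygon>` closed polygon, stroke `#000000` → score (S446, F1797). Machine vertices: (123.37,87.49) → (72.45,24.32) → (106.21,53.36) → (123.37,87.49). Closed: final G1 returns to the first vertex.

**Shape 2** — `<path>` quadratic bezier, stroke `#000000` → score (S446, F1797). Control points (SVG): P0=(69.47,70.36), P1=(84.53,95.98), P2=(38.90,78.59); sampled at t=k/4. Machine vertices: (69.47,30.71) → (73.21,20.59) → (69.36,15.84) → (57.92,16.47) → (38.90,22.48). Open path.

G21
G90
G0 X123.37 Y87.49
M3 S446
G1 X72.45 Y24.32 F1797
G1 X106.21 Y53.36
G1 X123.37 Y87.49
G0 X69.47 Y30.71
M3 S446
G1 X73.21 Y20.59 F1797
G1 X69.36 Y15.84
G1 X57.92 Y16.47
G1 X38.90 Y22.48
M5
G0 X0.00 Y0.00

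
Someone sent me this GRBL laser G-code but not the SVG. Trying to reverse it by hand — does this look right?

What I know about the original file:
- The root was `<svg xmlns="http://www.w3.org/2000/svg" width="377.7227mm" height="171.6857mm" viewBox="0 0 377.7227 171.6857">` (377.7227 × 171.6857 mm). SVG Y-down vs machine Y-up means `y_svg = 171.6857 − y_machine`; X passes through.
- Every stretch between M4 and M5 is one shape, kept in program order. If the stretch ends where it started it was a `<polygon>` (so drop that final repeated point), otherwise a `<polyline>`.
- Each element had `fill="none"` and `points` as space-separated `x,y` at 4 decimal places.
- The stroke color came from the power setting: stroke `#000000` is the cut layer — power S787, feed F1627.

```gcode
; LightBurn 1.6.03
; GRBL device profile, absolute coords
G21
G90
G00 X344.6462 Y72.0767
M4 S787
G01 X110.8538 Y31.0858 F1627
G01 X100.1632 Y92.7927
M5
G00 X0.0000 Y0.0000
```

y_svg = 171.6857 − y_m. Every run uses S787, so all elements get stroke `#000000` (cut).

[1] open run; points: 344.6462,99.6090 110.8538,140.5999 100.1632,78.8930

<svg xmlns="http://www.w3.org/2000/svg" width="377.7227mm" height="171.6857mm" viewBox="0 0 377.7227 171.6857">
  <polyline points="344.6462,99.6090 110.8538,140.5999 100.1632,78.8930" fill="none" stroke="#000000"/>
</svg>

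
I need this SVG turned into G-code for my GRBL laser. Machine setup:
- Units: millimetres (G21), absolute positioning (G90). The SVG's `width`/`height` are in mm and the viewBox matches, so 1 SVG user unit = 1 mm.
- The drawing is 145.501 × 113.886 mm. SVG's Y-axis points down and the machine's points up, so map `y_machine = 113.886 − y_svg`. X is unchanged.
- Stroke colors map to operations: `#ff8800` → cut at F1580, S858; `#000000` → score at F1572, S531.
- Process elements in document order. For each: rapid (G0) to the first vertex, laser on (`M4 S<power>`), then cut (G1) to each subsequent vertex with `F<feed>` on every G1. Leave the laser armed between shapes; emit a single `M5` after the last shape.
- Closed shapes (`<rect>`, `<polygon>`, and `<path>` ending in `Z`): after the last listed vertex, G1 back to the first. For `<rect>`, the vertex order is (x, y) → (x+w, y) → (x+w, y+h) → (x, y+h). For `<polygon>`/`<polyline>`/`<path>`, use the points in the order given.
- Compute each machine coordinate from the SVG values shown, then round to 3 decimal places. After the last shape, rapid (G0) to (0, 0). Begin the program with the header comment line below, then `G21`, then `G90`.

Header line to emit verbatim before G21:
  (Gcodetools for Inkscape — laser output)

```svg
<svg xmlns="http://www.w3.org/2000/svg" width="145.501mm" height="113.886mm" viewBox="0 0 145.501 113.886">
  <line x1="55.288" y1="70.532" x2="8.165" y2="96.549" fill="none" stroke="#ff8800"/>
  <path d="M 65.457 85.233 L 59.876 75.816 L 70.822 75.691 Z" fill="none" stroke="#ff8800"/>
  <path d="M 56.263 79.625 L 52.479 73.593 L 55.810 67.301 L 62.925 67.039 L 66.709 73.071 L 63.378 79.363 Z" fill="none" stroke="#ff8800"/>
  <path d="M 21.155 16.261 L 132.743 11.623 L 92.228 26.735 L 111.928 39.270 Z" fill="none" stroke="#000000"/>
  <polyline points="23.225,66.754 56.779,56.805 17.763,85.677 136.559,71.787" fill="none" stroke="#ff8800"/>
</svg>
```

viewBox `0 0 145.501 113.886` with mm width/height → 1 unit = 1 mm. Flip: y_m = 113.886 − y_svg.

**Shape 1** — `<line>` line segment, stroke `#ff8800` → cut (S858, F1580). Machine vertices: (55.288,43.354) → (8.165,17.337). Open path.

**Shape 2** — `<path>` regular polygon, stroke `#ff8800` → cut (S858, F1580). Machine vertices: (65.457,28.653) → (59.876,38.070) → (70.822,38.195) → (65.457,28.653). Closed: final G1 returns to the first vertex.

**Shape 3** — `<path>` regular polygon, stroke `#ff8800` → cut (S858, F1580). Machine vertices: (56.263,34.261) → (52.479,40.293) → (55.810,46.585) → (62.925,46.847) → (66.709,40.815) → (63.378,34.523) → (56.263,34.261). Closed: final G1 returns to the first vertex.

**Shape 4** — `<path>` closed polygon, stroke `#000000` → score (S531, F1572). Machine vertices: (21.155,97.625) → (132.743,102.263) → (92.228,87.151) → (111.928,74.616) → (21.155,97.625). Closed: final G1 returns to the first vertex.

**Shape 5** — `<polyline>` open polyline, stroke `#ff8800` → cut (S858, F1580). Machine vertices: (23.225,47.132) → (56.779,57.081) → (17.763,28.209) → (136.559,42.099). Open path.

(Gcodetools for Inkscape — laser output)
G21
G90
G0 X55.288 Y43.354
M4 S858
G1 X8.165 Y17.337 F1580
G0 X65.457 Y28.653
M4 S858
G1 X59.876 Y38.070 F1580
G1 X70.822 Y38.195 F1580
G1 X65.457 Y28.653 F1580
G0 X56.263 Y34.261
M4 S858
G1 X52.479 Y40.293 F1580
G1 X55.810 Y46.585 F1580
G1 X62.925 Y46.847 F1580
G1 X66.709 Y40.815 F1580
G1 X63.378 Y34.523 F1580
G1 X56.263 Y34.261 F1580
G0 X21.155 Y97.625
M4 S531
G1 X132.743 Y102.263 F1572
G1 X92.228 Y87.151 F1572
G1 X111.928 Y74.616 F1572
G1 X21.155 Y97.625 F1572
G0 X23.225 Y47.132
M4 S858
G1 X56.779 Y57.081 F1580
G1 X17.763 Y28.209 F1580
G1 X136.559 Y42.099 F1580
M5
G0 X0.000 Y0.000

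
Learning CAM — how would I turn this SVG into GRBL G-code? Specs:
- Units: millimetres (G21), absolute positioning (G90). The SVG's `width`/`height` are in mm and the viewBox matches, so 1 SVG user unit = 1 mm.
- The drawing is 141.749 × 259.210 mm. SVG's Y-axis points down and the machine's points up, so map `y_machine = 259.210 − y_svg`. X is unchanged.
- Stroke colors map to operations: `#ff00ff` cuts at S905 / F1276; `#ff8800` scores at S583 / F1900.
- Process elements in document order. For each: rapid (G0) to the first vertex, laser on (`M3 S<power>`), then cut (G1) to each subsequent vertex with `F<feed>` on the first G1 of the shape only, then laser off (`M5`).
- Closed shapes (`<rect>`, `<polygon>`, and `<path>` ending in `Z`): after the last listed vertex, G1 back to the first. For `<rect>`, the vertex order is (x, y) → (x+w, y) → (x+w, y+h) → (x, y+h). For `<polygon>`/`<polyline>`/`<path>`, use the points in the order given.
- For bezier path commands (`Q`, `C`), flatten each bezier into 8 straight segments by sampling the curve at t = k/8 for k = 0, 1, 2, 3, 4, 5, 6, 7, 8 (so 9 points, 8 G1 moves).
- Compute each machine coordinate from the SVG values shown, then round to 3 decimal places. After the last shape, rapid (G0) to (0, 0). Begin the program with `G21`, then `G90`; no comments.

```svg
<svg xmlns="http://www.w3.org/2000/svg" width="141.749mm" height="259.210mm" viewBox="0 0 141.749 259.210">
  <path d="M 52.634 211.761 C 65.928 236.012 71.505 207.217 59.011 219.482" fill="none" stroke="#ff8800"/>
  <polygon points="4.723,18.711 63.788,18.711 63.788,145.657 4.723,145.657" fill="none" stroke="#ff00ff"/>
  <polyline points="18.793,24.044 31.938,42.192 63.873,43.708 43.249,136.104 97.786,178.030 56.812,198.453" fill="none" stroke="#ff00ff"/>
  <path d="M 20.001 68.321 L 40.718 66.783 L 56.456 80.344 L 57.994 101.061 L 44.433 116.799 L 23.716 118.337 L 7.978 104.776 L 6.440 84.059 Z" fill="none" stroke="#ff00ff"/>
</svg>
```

G21
G90
G0 X52.634 Y47.449
M3 S583
G1 X57.237 Y40.658 F1900
G1 X60.996 Y37.736
G1 X63.788 Y37.583
G1 X65.493 Y39.094
G1 X65.989 Y41.167
G1 X65.155 Y42.698
G1 X62.869 Y42.586
G1 X59.011 Y39.728
M5
G0 X4.723 Y240.499
M3 S905
G1 X63.788 Y240.499 F1276
G1 X63.788 Y113.553
G1 X4.723 Y113.553
G1 X4.723 Y240.499
M5
G0 X18.793 Y235.166
M3 S905
G1 X31.938 Y217.018 F1276
G1 X63.873 Y215.502
G1 X43.249 Y123.106
G1 X97.786 Y81.180
G1 X56.812 Y60.757
M5
G0 X20.001 Y190.889
M3 S905
G1 X40.718 Y192.427 F1276
G1 X56.456 Y178.866
G1 X57.994 Y158.149
G1 X44.433 Y142.411
G1 X23.716 Y140.873
G1 X7.978 Y154.434
G1 X6.440 Y175.151
G1 X20.001 Y190.889
M5
G0 X0.000 Y0.000

1 u = 1 mm; y_m = 259.210 − y.

[1] `<path>` cubic bezier, #ff8800→score S583 F1900: (52.634,47.449) → (57.237,40.658) → (60.996,37.736) → (63.788,37.583) → (65.493,39.094) → (65.989,41.167) → (65.155,42.698) → (62.869,42.586) → (59.011,39.728)

[2] `<polygon>` rectangle, #ff00ff→cut S905 F1276: (4.723,240.499) → (63.788,240.499) → (63.788,113.553) → (4.723,113.553) → (4.723,240.499) (closed)

[3] `<polyline>` open polyline, #ff00ff→cut S905 F1276: (18.793,235.166) → (31.938,217.018) → (63.873,215.502) → (43.249,123.106) → (97.786,81.180) → (56.812,60.757)

[4] `<path>` regular polygon, #ff00ff→cut S905 F1276: (20.001,190.889) → (40.718,192.427) → (56.456,178.866) → (57.994,158.149) → (44.433,142.411) → (23.716,140.873) → (7.978,154.434) → (6.440,175.151) → (20.001,190.889) (closed)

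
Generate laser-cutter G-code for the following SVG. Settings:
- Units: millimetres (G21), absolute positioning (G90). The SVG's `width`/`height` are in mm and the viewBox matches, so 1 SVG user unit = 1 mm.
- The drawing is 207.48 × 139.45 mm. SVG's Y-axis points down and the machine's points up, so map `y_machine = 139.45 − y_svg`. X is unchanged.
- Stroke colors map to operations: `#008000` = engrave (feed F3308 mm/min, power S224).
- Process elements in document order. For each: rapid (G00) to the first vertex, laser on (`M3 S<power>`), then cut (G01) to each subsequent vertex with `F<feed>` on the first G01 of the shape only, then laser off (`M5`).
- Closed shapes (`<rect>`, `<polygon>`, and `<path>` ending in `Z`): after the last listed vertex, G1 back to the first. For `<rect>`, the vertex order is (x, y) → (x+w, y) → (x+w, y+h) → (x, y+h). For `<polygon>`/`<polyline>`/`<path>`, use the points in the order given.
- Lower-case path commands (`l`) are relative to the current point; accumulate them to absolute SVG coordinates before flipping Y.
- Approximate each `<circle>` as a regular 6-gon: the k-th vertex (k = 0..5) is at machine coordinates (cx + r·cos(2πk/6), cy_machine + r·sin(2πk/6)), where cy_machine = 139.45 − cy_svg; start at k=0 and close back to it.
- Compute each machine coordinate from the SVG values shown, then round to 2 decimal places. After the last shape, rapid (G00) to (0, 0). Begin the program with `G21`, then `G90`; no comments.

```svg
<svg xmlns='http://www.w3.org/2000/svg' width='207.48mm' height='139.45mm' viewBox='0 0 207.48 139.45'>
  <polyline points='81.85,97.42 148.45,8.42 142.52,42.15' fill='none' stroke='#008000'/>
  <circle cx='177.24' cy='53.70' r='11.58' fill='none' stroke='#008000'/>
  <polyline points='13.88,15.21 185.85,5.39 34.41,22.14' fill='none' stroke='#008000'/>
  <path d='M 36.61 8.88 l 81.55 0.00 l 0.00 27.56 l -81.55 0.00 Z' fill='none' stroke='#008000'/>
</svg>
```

1 u = 1 mm; y_m = 139.45 − y.

[1] `<polyline>` open polyline, #008000→engrave S224 F3308: (81.85,42.03) → (148.45,131.03) → (142.52,97.30)

[2] `<circle>` circle, #008000→engrave S224 F3308: (188.82,85.75) → (183.03,95.78) → (171.45,95.78) → (165.66,85.75) → (171.45,75.72) → (183.03,75.72) → (188.82,85.75) (closed)

[3] `<polyline>` open polyline, #008000→engrave S224 F3308: (13.88,124.24) → (185.85,134.06) → (34.41,117.31)

[4] `<path>` rectangle, #008000→engrave S224 F3308: (36.61,130.57) → (118.16,130.57) → (118.16,103.01) → (36.61,103.01) → (36.61,130.57) (closed)

G21
G90
G00 X81.85 Y42.03
M3 S224
G01 X148.45 Y131.03 F3308
G01 X142.52 Y97.30
M5
G00 X188.82 Y85.75
M3 S224
G01 X183.03 Y95.78 F3308
G01 X171.45 Y95.78
G01 X165.66 Y85.75
G01 X171.45 Y75.72
G01 X183.03 Y75.72
G01 X188.82 Y85.75
M5
G00 X13.88 Y124.24
M3 S224
G01 X185.85 Y134.06 F3308
G01 X34.41 Y117.31
M5
G00 X36.61 Y130.57
M3 S224
G01 X118.16 Y130.57 F3308
G01 X118.16 Y103.01
G01 X36.61 Y103.01
G01 X36.61 Y130.57
M5
G00 X0.00 Y0.00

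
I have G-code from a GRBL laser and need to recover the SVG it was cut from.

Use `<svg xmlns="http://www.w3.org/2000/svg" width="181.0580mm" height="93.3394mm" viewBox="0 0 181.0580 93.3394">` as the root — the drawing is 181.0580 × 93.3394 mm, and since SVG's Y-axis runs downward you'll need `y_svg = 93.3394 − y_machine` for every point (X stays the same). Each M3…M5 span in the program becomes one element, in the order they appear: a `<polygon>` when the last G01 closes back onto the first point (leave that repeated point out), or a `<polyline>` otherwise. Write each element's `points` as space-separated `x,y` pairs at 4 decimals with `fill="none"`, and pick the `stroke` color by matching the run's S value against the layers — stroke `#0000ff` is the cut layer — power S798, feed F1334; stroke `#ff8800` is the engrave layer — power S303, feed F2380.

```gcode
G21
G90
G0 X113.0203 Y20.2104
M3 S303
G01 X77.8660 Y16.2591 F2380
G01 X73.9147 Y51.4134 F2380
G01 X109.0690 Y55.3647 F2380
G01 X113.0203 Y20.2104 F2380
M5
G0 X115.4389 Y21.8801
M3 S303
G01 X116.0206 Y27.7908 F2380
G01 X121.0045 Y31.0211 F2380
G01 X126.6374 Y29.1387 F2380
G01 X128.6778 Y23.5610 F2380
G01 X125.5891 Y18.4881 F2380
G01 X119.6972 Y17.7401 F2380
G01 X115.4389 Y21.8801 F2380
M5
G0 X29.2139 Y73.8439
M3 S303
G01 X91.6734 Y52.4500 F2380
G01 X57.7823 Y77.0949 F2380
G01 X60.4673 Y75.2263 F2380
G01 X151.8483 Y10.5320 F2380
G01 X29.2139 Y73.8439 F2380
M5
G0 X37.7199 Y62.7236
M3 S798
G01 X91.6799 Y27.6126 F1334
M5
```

Machine Y-up, SVG Y-down with viewBox height 93.3394, so y_svg = 93.3394 − y_machine; X carries over.

Run 1: the run's S303 means `#ff8800` (engrave). The run returns to its start, so emit a `<polygon>` with points (Y-flipped): 113.0203,73.1290 77.8660,77.0803 73.9147,41.9260 109.0690,37.9747.

Run 2: the run's S303 means `#ff8800` (engrave). The run returns to its start, so emit a `<polygon>` with points (Y-flipped): 115.4389,71.4593 116.0206,65.5486 121.0045,62.3183 126.6374,64.2007 128.6778,69.7784 125.5891,74.8513 119.6972,75.5993.

Run 3: S303 ⇒ engrave layer `#ff8800`. The run returns to its start, so emit a `<polygon>` with points (Y-flipped): 29.2139,19.4955 91.6734,40.8894 57.7823,16.2445 60.4673,18.1131 151.8483,82.8074.

Run 4: the run's S798 means `#0000ff` (cut). The run is open, so emit a `<polyline>` with points (Y-flipped): 37.7199,30.6158 91.6799,65.7268.

<svg xmlns="http://www.w3.org/2000/svg" width="181.0580mm" height="93.3394mm" viewBox="0 0 181.0580 93.3394">
  <polygon points="113.0203,73.1290 77.8660,77.0803 73.9147,41.9260 109.0690,37.9747" fill="none" stroke="#ff8800"/>
  <polygon points="115.4389,71.4593 116.0206,65.5486 121.0045,62.3183 126.6374,64.2007 128.6778,69.7784 125.5891,74.8513 119.6972,75.5993" fill="none" stroke="#ff8800"/>
  <polygon points="29.2139,19.4955 91.6734,40.8894 57.7823,16.2445 60.4673,18.1131 151.8483,82.8074" fill="none" stroke="#ff8800"/>
  <polyline points="37.7199,30.6158 91.6799,65.7268" fill="none" stroke="#0000ff"/>
</svg>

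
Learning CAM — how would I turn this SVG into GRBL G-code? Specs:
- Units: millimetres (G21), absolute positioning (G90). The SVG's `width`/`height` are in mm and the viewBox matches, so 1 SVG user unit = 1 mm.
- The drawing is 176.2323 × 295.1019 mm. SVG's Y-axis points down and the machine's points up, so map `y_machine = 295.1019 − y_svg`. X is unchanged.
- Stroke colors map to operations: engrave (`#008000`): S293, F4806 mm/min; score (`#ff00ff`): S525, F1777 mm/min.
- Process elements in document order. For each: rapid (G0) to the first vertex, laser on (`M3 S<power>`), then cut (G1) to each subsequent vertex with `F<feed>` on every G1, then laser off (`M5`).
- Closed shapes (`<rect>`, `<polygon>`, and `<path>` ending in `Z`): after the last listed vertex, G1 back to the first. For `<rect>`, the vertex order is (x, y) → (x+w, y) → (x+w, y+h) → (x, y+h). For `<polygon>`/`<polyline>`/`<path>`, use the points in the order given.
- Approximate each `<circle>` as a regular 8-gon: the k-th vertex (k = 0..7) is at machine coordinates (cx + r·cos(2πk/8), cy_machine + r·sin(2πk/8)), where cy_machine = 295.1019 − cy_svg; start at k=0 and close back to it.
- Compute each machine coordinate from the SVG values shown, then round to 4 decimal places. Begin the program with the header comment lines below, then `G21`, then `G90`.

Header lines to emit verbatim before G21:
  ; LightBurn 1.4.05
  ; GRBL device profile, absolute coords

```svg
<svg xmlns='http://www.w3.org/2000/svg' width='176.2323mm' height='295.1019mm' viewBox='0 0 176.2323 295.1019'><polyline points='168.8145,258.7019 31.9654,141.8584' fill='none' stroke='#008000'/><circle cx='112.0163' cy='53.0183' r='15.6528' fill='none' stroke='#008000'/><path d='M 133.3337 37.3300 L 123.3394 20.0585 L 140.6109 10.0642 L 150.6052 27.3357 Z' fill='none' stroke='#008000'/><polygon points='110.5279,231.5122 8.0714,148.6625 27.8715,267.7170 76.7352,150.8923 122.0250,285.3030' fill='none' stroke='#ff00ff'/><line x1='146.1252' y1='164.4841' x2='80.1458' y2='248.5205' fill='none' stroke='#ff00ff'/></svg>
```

Since the viewBox matches the mm dimensions, user units are millimetres directly. The only transform is the Y-flip y_m = 295.1019 − y_svg.

Shape 1 is a line segment drawn with `<polyline>`. Its stroke #008000 means engrave at S293, F4806. After flipping Y the toolpath is (168.8145,36.4000) → (31.9654,153.2435).

Shape 2 is a circle drawn with `<circle>`. Its stroke #008000 means engrave at S293, F4806. After flipping Y the toolpath is (127.6691,242.0836) → (123.0845,253.1518) → (112.0163,257.7364) → (100.9481,253.1518) → (96.3635,242.0836) → (100.9481,231.0154) → (112.0163,226.4308) → (123.0845,231.0154) → (127.6691,242.0836), returning to the start.

Shape 3 is a regular polygon drawn with `<path>`. Its stroke #008000 means engrave at S293, F4806. After flipping Y the toolpath is (133.3337,257.7719) → (123.3394,275.0434) → (140.6109,285.0377) → (150.6052,267.7662) → (133.3337,257.7719), returning to the start.

Shape 4 is a closed polygon drawn with `<polygon>`. Its stroke #ff00ff means score at S525, F1777. After flipping Y the toolpath is (110.5279,63.5897) → (8.0714,146.4394) → (27.8715,27.3849) → (76.7352,144.2096) → (122.0250,9.7989) → (110.5279,63.5897), returning to the start.

Shape 5 is a line segment drawn with `<line>`. Its stroke #ff00ff means score at S525, F1777. After flipping Y the toolpath is (146.1252,130.6178) → (80.1458,46.5814).

; LightBurn 1.4.05
; GRBL device profile, absolute coords
G21
G90
G0 X168.8145 Y36.4000
M3 S293
G1 X31.9654 Y153.2435 F4806
M5
G0 X127.6691 Y242.0836
M3 S293
G1 X123.0845 Y253.1518 F4806
G1 X112.0163 Y257.7364 F4806
G1 X100.9481 Y253.1518 F4806
G1 X96.3635 Y242.0836 F4806
G1 X100.9481 Y231.0154 F4806
G1 X112.0163 Y226.4308 F4806
G1 X123.0845 Y231.0154 F4806
G1 X127.6691 Y242.0836 F4806
M5
G0 X133.3337 Y257.7719
M3 S293
G1 X123.3394 Y275.0434 F4806
G1 X140.6109 Y285.0377 F4806
G1 X150.6052 Y267.7662 F4806
G1 X133.3337 Y257.7719 F4806
M5
G0 X110.5279 Y63.5897
M3 S525
G1 X8.0714 Y146.4394 F1777
G1 X27.8715 Y27.3849 F1777
G1 X76.7352 Y144.2096 F1777
G1 X122.0250 Y9.7989 F1777
G1 X110.5279 Y63.5897 F1777
M5
G0 X146.1252 Y130.6178
M3 S525
G1 X80.1458 Y46.5814 F1777
M5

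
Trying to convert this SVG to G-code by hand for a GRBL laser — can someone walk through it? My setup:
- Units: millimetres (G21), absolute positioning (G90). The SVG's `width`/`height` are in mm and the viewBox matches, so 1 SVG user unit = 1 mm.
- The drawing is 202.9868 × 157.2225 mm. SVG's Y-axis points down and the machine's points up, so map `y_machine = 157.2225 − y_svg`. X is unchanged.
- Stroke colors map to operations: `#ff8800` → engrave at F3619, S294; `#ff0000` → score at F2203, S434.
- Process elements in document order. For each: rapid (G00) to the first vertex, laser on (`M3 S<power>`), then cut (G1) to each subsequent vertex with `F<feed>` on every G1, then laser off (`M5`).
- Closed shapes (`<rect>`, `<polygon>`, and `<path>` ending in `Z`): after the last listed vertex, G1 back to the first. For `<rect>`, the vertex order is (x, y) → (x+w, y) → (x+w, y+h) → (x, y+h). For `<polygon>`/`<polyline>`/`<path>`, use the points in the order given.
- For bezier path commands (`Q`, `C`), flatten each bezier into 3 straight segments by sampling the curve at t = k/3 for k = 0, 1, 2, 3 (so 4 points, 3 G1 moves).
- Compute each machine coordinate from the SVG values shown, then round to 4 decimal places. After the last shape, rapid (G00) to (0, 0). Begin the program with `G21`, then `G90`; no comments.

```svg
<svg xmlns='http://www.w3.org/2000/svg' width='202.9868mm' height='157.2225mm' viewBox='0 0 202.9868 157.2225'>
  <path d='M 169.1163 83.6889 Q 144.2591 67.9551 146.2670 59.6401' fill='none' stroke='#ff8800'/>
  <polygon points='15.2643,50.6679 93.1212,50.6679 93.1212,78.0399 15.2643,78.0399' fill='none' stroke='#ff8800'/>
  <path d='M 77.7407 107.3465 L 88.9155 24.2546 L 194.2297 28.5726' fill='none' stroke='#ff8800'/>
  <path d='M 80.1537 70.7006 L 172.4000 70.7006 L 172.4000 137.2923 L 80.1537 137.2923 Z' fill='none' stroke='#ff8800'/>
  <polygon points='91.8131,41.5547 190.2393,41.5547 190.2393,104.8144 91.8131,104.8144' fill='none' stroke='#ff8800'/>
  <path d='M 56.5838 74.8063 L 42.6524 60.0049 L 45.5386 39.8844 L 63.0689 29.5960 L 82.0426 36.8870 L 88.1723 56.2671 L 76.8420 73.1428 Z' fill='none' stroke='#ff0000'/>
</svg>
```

Since the viewBox matches the mm dimensions, user units are millimetres directly. The only transform is the Y-flip y_m = 157.2225 − y_svg.

Shape 1 is a quadratic bezier drawn with `<path>`. Its stroke #ff8800 means engrave at S294, F3619. After flipping Y the toolpath is (169.1163,73.5336) → (155.5298,83.1985) → (147.9134,91.2148) → (146.2670,97.5824).

Shape 2 is a rectangle drawn with `<polygon>`. Its stroke #ff8800 means engrave at S294, F3619. After flipping Y the toolpath is (15.2643,106.5546) → (93.1212,106.5546) → (93.1212,79.1826) → (15.2643,79.1826) → (15.2643,106.5546), returning to the start.

Shape 3 is a open polyline drawn with `<path>`. Its stroke #ff8800 means engrave at S294, F3619. After flipping Y the toolpath is (77.7407,49.8760) → (88.9155,132.9679) → (194.2297,128.6499).

Shape 4 is a rectangle drawn with `<path>`. Its stroke #ff8800 means engrave at S294, F3619. After flipping Y the toolpath is (80.1537,86.5219) → (172.4000,86.5219) → (172.4000,19.9302) → (80.1537,19.9302) → (80.1537,86.5219), returning to the start.

Shape 5 is a rectangle drawn with `<polygon>`. Its stroke #ff8800 means engrave at S294, F3619. After flipping Y the toolpath is (91.8131,115.6678) → (190.2393,115.6678) → (190.2393,52.4081) → (91.8131,52.4081) → (91.8131,115.6678), returning to the start.

Shape 6 is a regular polygon drawn with `<path>`. Its stroke #ff0000 means score at S434, F2203. After flipping Y the toolpath is (56.5838,82.4162) → (42.6524,97.2176) → (45.5386,117.3381) → (63.0689,127.6265) → (82.0426,120.3355) → (88.1723,100.9554) → (76.8420,84.0797) → (56.5838,82.4162), returning to the start.

G21
G90
G00 X169.1163 Y73.5336
M3 S294
G1 X155.5298 Y83.1985 F3619
G1 X147.9134 Y91.2148 F3619
G1 X146.2670 Y97.5824 F3619
M5
G00 X15.2643 Y106.5546
M3 S294
G1 X93.1212 Y106.5546 F3619
G1 X93.1212 Y79.1826 F3619
G1 X15.2643 Y79.1826 F3619
G1 X15.2643 Y106.5546 F3619
M5
G00 X77.7407 Y49.8760
M3 S294
G1 X88.9155 Y132.9679 F3619
G1 X194.2297 Y128.6499 F3619
M5
G00 X80.1537 Y86.5219
M3 S294
G1 X172.4000 Y86.5219 F3619
G1 X172.4000 Y19.9302 F3619
G1 X80.1537 Y19.9302 F3619
G1 X80.1537 Y86.5219 F3619
M5
G00 X91.8131 Y115.6678
M3 S294
G1 X190.2393 Y115.6678 F3619
G1 X190.2393 Y52.4081 F3619
G1 X91.8131 Y52.4081 F3619
G1 X91.8131 Y115.6678 F3619
M5
G00 X56.5838 Y82.4162
M3 S434
G1 X42.6524 Y97.2176 F2203
G1 X45.5386 Y117.3381 F2203
G1 X63.0689 Y127.6265 F2203
G1 X82.0426 Y120.3355 F2203
G1 X88.1723 Y100.9554 F2203
G1 X76.8420 Y84.0797 F2203
G1 X56.5838 Y82.4162 F2203
M5
G00 X0.0000 Y0.0000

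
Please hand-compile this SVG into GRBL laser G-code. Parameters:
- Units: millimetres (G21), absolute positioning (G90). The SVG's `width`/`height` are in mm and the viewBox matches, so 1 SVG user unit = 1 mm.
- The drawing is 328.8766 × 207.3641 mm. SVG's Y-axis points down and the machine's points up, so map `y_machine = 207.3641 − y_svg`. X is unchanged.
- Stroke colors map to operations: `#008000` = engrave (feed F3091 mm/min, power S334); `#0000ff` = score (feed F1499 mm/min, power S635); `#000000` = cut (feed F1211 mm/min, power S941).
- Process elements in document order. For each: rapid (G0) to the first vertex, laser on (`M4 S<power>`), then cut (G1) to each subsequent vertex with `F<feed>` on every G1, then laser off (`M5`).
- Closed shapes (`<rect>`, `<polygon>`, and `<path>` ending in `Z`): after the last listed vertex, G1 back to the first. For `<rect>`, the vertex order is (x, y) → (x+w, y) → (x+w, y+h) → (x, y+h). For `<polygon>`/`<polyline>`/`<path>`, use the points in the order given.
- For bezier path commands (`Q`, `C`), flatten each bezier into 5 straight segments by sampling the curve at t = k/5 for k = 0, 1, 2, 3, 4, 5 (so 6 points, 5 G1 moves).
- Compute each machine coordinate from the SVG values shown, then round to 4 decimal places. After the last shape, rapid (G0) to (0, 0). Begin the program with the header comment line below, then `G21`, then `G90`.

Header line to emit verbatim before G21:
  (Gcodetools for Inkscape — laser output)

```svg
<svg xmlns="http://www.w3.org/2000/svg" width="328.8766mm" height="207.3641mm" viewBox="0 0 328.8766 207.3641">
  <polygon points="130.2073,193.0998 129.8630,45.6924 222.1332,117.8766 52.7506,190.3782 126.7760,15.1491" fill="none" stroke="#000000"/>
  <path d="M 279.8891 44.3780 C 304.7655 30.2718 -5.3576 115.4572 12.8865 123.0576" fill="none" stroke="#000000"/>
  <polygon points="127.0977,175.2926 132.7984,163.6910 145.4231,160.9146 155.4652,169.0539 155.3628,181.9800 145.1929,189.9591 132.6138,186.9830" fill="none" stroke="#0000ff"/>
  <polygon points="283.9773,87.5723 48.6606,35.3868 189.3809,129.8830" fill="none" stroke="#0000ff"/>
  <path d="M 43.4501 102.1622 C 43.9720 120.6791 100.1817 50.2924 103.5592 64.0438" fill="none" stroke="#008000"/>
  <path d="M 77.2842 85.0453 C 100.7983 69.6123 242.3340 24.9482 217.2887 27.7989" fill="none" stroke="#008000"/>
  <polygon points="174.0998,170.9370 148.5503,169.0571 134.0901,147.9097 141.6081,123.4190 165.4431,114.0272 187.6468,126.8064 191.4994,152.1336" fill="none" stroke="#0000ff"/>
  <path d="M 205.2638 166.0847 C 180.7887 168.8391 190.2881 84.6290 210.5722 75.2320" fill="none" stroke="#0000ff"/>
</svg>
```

(Gcodetools for Inkscape — laser output)
G21
G90
G0 X130.2073 Y14.2643
M4 S941
G1 X129.8630 Y161.6717 F1211
G1 X222.1332 Y89.4875 F1211
G1 X52.7506 Y16.9859 F1211
G1 X126.7760 Y192.2150 F1211
G1 X130.2073 Y14.2643 F1211
M5
G0 X279.8891 Y162.9861
M4 S941
G1 X259.9219 Y160.9498 F1211
G1 X191.3965 Y143.5737 F1211
G1 X106.1544 Y119.3477 F1211
G1 X36.0372 Y96.7619 F1211
G1 X12.8865 Y84.3065 F1211
M5
G0 X127.0977 Y32.0715
M4 S635
G1 X132.7984 Y43.6731 F1499
G1 X145.4231 Y46.4495 F1499
G1 X155.4652 Y38.3102 F1499
G1 X155.3628 Y25.3841 F1499
G1 X145.1929 Y17.4050 F1499
G1 X132.6138 Y20.3811 F1499
G1 X127.0977 Y32.0715 F1499
M5
G0 X283.9773 Y119.7918
M4 S635
G1 X48.6606 Y171.9773 F1499
G1 X189.3809 Y77.4811 F1499
G1 X283.9773 Y119.7918 F1499
M5
G0 X43.4501 Y105.2019
M4 S334
G1 X49.5776 Y103.3759 F3091
G1 X63.8612 Y114.5807 F3091
G1 X81.0920 Y130.5104 F3091
G1 X96.0610 Y142.8589 F3091
G1 X103.5592 Y143.3203 F3091
M5
G0 X77.2842 Y122.3188
M4 S334
G1 X103.2784 Y134.4724 F3091
G1 X143.9369 Y149.9576 F3091
G1 X185.5987 Y165.0907 F3091
G1 X214.6030 Y176.1878 F3091
G1 X217.2887 Y179.5652 F3091
M5
G0 X174.0998 Y36.4271
M4 S635
G1 X148.5503 Y38.3070 F1499
G1 X134.0901 Y59.4544 F1499
G1 X141.6081 Y83.9451 F1499
G1 X165.4431 Y93.3369 F1499
G1 X187.6468 Y80.5577 F1499
G1 X191.4994 Y55.2305 F1499
G1 X174.0998 Y36.4271 F1499
M5
G0 X205.2638 Y41.2794
M4 S635
G1 X194.4702 Y48.7683 F1499
G1 X190.7173 Y69.3633 F1499
G1 X192.8921 Y95.2992 F1499
G1 X199.8814 Y118.8105 F1499
G1 X210.5722 Y132.1321 F1499
M5
G0 X0.0000 Y0.0000

viewBox `0 0 328.8766 207.3641` with mm width/height → 1 unit = 1 mm. Flip: y_m = 207.3641 − y_svg.

**Shape 1** — `<polygon>` closed polygon, stroke `#000000` → cut (S941, F1211). Machine vertices: (130.2073,14.2643) → (129.8630,161.6717) → (222.1332,89.4875) → (52.7506,16.9859) → (126.7760,192.2150) → (130.2073,14.2643). Closed: final G1 returns to the first vertex.

**Shape 2** — `<path>` cubic bezier, stroke `#000000` → cut (S941, F1211). Control points (SVG): P0=(279.8891,44.3780), P1=(304.7655,30.2718), P2=(-5.3576,115.4572), P3=(12.8865,123.0576); sampled at t=k/5. Machine vertices: (279.8891,162.9861) → (259.9219,160.9498) → (191.3965,143.5737) → (106.1544,119.3477) → (36.0372,96.7619) → (12.8865,84.3065). Open path.

**Shape 3** — `<polygon>` regular polygon, stroke `#0000ff` → score (S635, F1499). Machine vertices: (127.0977,32.0715) → (132.7984,43.6731) → (145.4231,46.4495) → (155.4652,38.3102) → (155.3628,25.3841) → (145.1929,17.4050) → (132.6138,20.3811) → (127.0977,32.0715). Closed: final G1 returns to the first vertex.

**Shape 4** — `<polygon>` closed polygon, stroke `#0000ff` → score (S635, F1499). Machine vertices: (283.9773,119.7918) → (48.6606,171.9773) → (189.3809,77.4811) → (283.9773,119.7918). Closed: final G1 returns to the first vertex.

**Shape 5** — `<path>` cubic bezier, stroke `#008000` → engrave (S334, F3091). Control points (SVG): P0=(43.4501,102.1622), P1=(43.9720,120.6791), P2=(100.1817,50.2924), P3=(103.5592,64.0438); sampled at t=k/5. Machine vertices: (43.4501,105.2019) → (49.5776,103.3759) → (63.8612,114.5807) → (81.0920,130.5104) → (96.0610,142.8589) → (103.5592,143.3203). Open path.

**Shape 6** — `<path>` cubic bezier, stroke `#008000` → engrave (S334, F3091). Control points (SVG): P0=(77.2842,85.0453), P1=(100.7983,69.6123), P2=(242.3340,24.9482), P3=(217.2887,27.7989); sampled at t=k/5. Machine vertices: (77.2842,122.3188) → (103.2784,134.4724) → (143.9369,149.9576) → (185.5987,165.0907) → (214.6030,176.1878) → (217.2887,179.5652). Open path.

**Shape 7** — `<polygon>` regular polygon, stroke `#0000ff` → score (S635, F1499). Machine vertices: (174.0998,36.4271) → (148.5503,38.3070) → (134.0901,59.4544) → (141.6081,83.9451) → (165.4431,93.3369) → (187.6468,80.5577) → (191.4994,55.2305) → (174.0998,36.4271). Closed: final G1 returns to the first vertex.

**Shape 8** — `<path>` cubic bezier, stroke `#0000ff` → score (S635, F1499). Control points (SVG): P0=(205.2638,166.0847), P1=(180.7887,168.8391), P2=(190.2881,84.6290), P3=(210.5722,75.2320); sampled at t=k/5. Machine vertices: (205.2638,41.2794) → (194.4702,48.7683) → (190.7173,69.3633) → (192.8921,95.2992) → (199.8814,118.8105) → (210.5722,132.1321). Open path.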